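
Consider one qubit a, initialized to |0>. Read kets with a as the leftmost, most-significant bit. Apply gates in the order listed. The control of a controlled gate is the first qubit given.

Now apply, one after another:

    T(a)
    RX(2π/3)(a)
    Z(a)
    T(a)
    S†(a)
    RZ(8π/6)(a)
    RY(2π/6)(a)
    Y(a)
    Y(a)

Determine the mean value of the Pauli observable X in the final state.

In the final state, X has expectation sqrt(3)*(-4 - sqrt(2) + sqrt(6))/16.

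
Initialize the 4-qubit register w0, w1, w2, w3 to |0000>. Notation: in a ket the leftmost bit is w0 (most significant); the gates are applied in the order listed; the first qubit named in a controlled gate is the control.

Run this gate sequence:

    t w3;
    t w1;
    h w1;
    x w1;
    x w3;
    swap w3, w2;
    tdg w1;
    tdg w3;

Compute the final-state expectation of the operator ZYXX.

In the final state, ZYXX has expectation 0.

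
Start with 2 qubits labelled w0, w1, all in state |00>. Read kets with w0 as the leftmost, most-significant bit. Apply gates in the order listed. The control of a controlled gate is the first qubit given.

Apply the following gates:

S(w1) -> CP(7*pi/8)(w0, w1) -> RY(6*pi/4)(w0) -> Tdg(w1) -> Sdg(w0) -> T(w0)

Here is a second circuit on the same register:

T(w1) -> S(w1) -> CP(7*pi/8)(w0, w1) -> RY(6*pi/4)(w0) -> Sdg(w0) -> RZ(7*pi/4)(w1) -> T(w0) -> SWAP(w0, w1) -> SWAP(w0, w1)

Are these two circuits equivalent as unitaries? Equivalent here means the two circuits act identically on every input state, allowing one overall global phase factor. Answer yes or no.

No — the two circuits implement different unitaries, even allowing a global phase.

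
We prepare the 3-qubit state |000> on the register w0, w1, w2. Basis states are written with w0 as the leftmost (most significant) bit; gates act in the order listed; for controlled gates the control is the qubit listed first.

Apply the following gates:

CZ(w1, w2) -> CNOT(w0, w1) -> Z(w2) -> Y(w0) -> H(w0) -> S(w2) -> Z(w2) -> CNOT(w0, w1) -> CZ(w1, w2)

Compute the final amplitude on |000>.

|000> carries amplitude sqrt(2)*I/2 in the final state.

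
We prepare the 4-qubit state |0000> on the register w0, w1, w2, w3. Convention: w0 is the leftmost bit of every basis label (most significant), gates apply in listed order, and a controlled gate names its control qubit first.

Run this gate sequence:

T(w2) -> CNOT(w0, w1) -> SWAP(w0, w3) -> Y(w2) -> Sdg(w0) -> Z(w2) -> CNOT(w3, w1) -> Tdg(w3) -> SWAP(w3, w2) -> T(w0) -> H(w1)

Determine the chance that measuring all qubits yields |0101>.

A full measurement returns |0101> with probability 1/2.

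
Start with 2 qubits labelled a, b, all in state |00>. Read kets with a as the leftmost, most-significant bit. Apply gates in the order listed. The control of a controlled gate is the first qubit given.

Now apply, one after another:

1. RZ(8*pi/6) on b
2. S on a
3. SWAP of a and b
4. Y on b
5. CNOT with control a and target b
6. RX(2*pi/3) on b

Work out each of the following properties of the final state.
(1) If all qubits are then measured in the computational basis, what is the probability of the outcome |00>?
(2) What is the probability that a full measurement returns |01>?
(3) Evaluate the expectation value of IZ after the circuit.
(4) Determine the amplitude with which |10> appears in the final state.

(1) Outcome |00> occurs with probability 3/4.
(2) A full measurement returns |01> with probability 1/4.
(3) The expectation value of IZ is 1/2.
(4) |10> carries amplitude 0 in the final state.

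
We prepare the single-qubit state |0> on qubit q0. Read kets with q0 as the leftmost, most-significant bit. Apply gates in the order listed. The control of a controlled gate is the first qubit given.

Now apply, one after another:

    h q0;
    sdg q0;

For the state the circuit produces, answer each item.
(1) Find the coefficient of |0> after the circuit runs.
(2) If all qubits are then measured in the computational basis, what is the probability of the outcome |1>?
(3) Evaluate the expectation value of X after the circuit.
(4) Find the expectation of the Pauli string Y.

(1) The amplitude on |0> is sqrt(2)/2.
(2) A full measurement returns |1> with probability 1/2.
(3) The observable X averages to 0.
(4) The observable Y averages to -1.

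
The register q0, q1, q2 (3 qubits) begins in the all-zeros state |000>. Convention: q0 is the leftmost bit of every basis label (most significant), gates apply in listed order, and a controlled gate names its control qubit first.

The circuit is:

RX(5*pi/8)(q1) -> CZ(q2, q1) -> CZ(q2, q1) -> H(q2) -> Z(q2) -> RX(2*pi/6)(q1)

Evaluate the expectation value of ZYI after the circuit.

The expectation value of ZYI is -sqrt(sqrt(2) + 2)/4 + sqrt(6 - 3*sqrt(2))/4.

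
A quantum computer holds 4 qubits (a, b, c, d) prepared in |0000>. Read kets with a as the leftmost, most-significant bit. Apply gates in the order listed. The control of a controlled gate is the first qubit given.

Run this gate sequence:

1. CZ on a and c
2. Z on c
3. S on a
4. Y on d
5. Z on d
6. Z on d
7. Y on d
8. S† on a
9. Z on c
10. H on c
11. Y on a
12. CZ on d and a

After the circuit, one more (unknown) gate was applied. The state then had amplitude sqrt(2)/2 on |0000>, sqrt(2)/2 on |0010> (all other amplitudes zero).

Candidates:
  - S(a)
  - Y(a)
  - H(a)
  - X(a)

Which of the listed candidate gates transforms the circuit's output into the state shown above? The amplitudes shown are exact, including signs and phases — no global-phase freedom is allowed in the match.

The applied gate was Y(a).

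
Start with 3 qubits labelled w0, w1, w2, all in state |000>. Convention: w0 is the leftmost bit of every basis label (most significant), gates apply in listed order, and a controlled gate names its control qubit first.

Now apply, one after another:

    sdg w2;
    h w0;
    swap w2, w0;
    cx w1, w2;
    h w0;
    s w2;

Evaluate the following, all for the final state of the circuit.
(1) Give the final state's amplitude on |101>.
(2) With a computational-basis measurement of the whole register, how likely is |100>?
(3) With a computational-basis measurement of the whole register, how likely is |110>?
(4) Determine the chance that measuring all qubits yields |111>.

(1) The final state's coefficient on |101> equals I/2.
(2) Outcome |100> occurs with probability 1/4.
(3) Outcome |110> occurs with probability 0.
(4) The probability of measuring |111> is 0.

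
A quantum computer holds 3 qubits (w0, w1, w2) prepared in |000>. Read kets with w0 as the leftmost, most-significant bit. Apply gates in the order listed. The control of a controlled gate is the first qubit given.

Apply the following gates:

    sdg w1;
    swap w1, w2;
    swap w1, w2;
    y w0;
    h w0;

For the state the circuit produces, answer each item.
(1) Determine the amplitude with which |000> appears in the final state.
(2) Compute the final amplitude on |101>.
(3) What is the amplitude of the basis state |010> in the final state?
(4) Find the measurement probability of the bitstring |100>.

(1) |000> carries amplitude sqrt(2)*I/2 in the final state. Key observation: gates 2-3 undo each other exactly, leaving only the rest of the circuit to track.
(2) The final state's coefficient on |101> equals 0.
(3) |010> carries amplitude 0 in the final state.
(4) A full measurement returns |100> with probability 1/2.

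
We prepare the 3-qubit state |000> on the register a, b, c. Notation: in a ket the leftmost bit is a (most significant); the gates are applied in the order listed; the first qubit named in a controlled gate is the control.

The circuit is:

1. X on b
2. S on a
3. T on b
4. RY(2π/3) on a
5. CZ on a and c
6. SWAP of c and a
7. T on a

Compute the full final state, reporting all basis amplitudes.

The resulting statevector has amplitude exp(I*pi/4)/2 on |010>, sqrt(3)*exp(I*pi/4)/2 on |011>, and 0 on every other basis state.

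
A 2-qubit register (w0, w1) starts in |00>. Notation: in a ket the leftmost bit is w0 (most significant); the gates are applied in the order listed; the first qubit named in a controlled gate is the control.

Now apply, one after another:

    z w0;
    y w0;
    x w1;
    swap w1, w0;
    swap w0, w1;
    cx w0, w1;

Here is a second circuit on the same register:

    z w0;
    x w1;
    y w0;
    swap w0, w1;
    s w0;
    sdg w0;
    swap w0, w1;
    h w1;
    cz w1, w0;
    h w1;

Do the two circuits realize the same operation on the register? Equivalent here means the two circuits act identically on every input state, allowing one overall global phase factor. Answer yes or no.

Yes — the two circuits implement the same unitary up to a global phase.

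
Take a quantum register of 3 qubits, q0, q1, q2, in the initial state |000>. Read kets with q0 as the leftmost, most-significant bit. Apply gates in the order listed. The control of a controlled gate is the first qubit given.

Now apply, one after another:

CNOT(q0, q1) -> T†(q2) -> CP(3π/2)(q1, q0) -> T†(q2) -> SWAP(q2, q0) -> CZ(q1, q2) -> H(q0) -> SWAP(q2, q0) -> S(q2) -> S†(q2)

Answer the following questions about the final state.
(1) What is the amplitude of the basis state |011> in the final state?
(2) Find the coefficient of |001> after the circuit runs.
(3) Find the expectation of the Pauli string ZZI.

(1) The final state's coefficient on |011> equals 0.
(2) The final state's coefficient on |001> equals sqrt(2)/2.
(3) The observable ZZI averages to 1.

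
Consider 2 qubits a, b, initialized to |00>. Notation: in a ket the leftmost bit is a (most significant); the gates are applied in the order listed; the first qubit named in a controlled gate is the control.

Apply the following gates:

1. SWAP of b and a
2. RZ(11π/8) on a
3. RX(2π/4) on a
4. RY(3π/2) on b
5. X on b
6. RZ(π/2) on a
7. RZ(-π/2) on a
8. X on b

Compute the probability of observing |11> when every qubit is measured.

A full measurement returns |11> with probability 1/4. Key observation: steps 5-8 multiply out to the identity, so the circuit reduces to the remaining gates.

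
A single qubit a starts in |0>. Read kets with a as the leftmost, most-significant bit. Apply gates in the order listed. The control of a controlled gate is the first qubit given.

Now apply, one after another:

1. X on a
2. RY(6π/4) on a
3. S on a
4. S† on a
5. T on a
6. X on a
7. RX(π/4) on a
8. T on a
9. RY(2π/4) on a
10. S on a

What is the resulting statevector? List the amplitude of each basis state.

The final amplitudes are sqrt(2 - sqrt(2))/4 + I*sqrt(2 - sqrt(2))/4 on |0>, -sqrt(2 - sqrt(2))/4 - sqrt(sqrt(2) + 2)*exp(3*I*pi/4)/2 - I*sqrt(2 - sqrt(2))/4 on |1>.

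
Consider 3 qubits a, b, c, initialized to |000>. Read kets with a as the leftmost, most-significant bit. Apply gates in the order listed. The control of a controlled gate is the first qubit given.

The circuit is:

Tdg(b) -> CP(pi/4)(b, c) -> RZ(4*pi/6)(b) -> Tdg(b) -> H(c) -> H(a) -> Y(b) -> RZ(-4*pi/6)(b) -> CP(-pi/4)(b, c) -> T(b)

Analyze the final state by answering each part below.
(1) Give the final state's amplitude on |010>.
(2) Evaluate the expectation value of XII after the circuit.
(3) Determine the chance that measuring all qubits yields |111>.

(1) The amplitude on |010> is exp(I*pi/12)/2.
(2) The expectation value of XII is 1.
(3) Outcome |111> occurs with probability 1/4.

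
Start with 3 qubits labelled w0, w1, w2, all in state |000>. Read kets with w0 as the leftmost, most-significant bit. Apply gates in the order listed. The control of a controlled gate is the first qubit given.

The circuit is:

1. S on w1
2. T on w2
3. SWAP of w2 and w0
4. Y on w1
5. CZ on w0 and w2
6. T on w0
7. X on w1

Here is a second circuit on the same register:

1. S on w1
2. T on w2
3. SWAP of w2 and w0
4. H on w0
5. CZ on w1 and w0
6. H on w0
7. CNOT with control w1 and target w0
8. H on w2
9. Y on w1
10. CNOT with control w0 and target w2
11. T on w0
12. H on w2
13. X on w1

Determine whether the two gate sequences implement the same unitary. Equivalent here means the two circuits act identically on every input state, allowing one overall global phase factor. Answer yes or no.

Yes, they are equivalent — the unitaries differ by at most a global phase.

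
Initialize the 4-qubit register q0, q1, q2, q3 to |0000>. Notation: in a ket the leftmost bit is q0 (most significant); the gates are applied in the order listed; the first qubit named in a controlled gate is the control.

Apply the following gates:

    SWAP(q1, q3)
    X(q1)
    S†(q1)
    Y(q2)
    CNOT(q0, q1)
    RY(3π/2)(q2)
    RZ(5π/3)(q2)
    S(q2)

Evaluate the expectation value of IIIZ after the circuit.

The expectation value of IIIZ is 1.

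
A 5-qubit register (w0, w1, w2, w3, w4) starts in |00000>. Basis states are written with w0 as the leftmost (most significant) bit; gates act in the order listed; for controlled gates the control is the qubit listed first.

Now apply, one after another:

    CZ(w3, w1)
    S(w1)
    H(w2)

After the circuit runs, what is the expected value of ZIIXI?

The observable ZIIXI averages to 0.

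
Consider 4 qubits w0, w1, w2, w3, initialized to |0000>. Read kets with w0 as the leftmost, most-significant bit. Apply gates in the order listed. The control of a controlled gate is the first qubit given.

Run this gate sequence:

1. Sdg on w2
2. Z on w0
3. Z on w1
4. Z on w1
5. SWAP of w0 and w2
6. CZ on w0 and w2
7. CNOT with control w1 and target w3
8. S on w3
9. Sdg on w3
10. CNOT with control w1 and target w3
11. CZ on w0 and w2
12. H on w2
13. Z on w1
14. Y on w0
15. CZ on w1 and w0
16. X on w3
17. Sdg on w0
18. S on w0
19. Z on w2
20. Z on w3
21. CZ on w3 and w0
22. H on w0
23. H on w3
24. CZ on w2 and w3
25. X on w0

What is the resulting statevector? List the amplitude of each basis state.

The final amplitudes are -sqrt(2)*I/4 on |0000>, sqrt(2)*I/4 on |0001>, sqrt(2)*I/4 on |0010>, sqrt(2)*I/4 on |0011>, 0 on |0100>, 0 on |0101>, 0 on |0110>, 0 on |0111>, sqrt(2)*I/4 on |1000>, -sqrt(2)*I/4 on |1001>, -sqrt(2)*I/4 on |1010>, -sqrt(2)*I/4 on |1011>, 0 on |1100>, 0 on |1101>, 0 on |1110>, 0 on |1111>. Key observation: gates 6-11 undo each other exactly, leaving only the rest of the circuit to track.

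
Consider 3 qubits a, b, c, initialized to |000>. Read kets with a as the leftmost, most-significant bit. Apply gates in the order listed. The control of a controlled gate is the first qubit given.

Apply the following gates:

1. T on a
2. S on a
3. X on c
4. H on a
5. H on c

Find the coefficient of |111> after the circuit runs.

|111> carries amplitude 0 in the final state.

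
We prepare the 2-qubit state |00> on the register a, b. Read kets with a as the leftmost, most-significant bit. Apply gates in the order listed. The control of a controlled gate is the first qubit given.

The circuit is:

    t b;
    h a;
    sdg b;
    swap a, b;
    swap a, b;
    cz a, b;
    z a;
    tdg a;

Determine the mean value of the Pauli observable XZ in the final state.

The expectation value of XZ is -sqrt(2)/2.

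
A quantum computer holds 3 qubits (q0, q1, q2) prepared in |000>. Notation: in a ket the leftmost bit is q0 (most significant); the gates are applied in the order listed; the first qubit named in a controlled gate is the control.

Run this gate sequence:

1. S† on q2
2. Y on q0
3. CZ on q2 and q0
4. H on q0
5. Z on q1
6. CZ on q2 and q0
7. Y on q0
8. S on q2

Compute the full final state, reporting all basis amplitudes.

After the circuit, the state carries amplitude -sqrt(2)/2 on |000>, -sqrt(2)/2 on |100>, and 0 on every other basis state.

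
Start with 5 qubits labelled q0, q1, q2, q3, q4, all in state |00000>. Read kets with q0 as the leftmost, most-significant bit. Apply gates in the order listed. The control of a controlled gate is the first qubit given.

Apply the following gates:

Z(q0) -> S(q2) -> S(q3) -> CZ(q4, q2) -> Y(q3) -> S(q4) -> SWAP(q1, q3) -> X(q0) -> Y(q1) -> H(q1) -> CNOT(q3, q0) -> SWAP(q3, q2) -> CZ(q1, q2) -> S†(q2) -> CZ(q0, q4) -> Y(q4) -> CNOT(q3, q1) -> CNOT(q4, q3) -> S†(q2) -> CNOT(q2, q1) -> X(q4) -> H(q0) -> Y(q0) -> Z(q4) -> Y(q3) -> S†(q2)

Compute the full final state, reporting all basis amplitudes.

After the circuit, the state carries amplitude I/2 on |00000>, I/2 on |01000>, I/2 on |10000>, I/2 on |11000>, and 0 on every other basis state.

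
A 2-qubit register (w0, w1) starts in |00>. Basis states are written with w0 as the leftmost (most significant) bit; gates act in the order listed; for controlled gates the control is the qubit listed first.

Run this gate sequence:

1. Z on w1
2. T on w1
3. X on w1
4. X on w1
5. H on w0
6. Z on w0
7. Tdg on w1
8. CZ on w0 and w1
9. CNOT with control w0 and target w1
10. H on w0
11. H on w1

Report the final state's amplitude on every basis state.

After the circuit, the state carries amplitude 0 on |00>, sqrt(2)/2 on |01>, sqrt(2)/2 on |10>, 0 on |11>.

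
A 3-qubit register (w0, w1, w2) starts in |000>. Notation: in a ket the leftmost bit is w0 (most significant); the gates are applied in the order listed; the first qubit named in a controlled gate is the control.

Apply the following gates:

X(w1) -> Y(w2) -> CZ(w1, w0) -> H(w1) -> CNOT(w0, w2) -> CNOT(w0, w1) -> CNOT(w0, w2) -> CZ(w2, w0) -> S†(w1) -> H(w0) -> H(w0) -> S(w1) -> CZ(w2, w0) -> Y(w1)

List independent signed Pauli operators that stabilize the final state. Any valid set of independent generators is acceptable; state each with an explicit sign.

One valid set of independent stabilizer generators is +IXI, +ZII, -IIZ (any independent generating set of the same group is equally correct). Key observation: the block from step 8 through step 13 cancels to the identity and can be dropped.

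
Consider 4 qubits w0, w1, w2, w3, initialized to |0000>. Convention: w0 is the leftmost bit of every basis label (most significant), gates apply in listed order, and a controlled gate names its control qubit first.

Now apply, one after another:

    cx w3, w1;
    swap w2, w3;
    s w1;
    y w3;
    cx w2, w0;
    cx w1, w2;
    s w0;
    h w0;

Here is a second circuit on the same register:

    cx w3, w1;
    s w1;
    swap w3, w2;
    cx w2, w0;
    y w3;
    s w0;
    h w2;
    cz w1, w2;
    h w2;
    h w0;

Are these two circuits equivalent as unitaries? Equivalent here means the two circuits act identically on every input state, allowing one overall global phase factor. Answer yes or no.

Yes, they are equivalent — the unitaries differ by at most a global phase.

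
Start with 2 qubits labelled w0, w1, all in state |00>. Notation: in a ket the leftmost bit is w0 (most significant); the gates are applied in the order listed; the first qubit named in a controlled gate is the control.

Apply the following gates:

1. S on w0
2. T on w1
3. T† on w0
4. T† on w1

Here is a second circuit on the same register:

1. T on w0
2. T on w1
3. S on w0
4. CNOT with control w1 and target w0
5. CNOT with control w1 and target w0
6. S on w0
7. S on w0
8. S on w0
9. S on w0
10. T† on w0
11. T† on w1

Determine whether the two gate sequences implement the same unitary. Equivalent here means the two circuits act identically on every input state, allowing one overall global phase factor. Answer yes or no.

No — the two circuits implement different unitaries, even allowing a global phase.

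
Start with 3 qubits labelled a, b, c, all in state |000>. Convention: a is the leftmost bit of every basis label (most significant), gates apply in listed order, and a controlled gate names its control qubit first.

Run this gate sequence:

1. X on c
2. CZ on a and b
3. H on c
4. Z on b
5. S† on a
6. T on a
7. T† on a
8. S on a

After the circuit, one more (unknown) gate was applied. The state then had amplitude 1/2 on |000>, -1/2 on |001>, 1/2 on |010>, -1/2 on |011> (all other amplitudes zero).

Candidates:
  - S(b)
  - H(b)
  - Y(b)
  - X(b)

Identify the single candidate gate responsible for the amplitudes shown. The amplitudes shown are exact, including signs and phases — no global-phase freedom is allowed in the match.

It was H(b) that produced the state shown.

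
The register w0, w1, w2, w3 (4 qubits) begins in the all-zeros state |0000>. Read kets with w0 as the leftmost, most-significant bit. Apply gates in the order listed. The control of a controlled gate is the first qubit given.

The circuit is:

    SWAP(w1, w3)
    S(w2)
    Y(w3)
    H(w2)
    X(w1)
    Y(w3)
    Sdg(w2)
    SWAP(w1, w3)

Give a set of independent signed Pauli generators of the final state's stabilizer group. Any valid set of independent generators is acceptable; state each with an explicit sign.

One valid set of independent stabilizer generators is -IIYI, +ZIII, +IZII, -IIIZ (any independent generating set of the same group is equally correct).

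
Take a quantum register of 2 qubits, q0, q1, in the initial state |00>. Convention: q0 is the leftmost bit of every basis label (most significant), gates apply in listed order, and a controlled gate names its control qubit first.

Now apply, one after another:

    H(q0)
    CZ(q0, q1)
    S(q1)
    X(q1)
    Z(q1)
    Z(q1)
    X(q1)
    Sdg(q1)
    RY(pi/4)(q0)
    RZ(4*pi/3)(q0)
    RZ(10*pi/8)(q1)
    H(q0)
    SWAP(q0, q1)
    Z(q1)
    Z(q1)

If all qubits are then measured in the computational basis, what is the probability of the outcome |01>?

A full measurement returns |01> with probability sqrt(2)/8 + 1/2. Key observation: the block from step 3 through step 8 cancels to the identity and can be dropped.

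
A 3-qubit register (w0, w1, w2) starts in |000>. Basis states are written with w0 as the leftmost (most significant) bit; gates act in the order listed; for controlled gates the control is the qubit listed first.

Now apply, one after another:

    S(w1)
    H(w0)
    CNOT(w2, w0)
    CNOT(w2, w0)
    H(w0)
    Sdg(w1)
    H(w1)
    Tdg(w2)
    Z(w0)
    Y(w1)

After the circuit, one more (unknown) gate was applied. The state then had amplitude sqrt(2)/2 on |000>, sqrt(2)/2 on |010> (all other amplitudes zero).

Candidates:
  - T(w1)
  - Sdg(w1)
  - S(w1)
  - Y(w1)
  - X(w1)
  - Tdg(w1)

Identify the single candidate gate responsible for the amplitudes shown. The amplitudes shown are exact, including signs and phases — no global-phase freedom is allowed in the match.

The unique candidate consistent with the amplitudes is Y(w1). Key observation: gates 1-6 undo each other exactly, leaving only the rest of the circuit to track.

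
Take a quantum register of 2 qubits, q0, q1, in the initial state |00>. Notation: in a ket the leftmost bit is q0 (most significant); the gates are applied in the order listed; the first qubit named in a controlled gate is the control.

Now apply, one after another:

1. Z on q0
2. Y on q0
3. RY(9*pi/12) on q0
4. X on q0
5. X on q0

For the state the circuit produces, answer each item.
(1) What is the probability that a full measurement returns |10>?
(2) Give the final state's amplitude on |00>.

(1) A full measurement returns |10> with probability 1/2 - sqrt(2)/4.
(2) The final state's coefficient on |00> equals -I*sqrt(sqrt(2) + 2)/2.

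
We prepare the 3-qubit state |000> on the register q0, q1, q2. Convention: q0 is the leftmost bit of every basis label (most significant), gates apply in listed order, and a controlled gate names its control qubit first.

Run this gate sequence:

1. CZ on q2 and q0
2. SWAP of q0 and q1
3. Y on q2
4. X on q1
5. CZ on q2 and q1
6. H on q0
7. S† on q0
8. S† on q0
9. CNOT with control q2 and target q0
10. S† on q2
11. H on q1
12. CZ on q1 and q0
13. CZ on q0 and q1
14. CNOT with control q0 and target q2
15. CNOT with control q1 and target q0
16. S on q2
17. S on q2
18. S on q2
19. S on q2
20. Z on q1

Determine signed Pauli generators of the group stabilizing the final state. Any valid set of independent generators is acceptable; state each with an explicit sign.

The final state is stabilized by the group generated by -XIX, -IXX, -ZZZ; other independent generating sets are equally valid. Key observation: gates 16-19 undo each other exactly, leaving only the rest of the circuit to track.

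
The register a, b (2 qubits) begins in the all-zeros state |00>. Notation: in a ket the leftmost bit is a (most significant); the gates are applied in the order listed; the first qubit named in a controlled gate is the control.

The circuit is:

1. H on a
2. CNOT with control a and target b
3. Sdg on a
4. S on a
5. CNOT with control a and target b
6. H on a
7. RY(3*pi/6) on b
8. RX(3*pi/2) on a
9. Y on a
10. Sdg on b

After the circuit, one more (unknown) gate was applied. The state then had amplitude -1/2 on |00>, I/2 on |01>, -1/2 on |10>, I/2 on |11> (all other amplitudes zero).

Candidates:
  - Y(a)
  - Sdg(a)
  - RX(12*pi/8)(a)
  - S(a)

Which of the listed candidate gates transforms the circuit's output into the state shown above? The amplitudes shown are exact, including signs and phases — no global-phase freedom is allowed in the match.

It was Sdg(a) that produced the state shown. Key observation: gates 1-6 undo each other exactly, leaving only the rest of the circuit to track.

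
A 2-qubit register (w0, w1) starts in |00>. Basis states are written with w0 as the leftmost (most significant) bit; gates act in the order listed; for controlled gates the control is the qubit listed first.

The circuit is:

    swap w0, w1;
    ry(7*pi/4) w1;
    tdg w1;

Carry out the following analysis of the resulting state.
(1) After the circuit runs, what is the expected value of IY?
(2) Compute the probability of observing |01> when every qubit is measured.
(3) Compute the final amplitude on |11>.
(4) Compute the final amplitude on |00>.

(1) The expectation value of IY is 1/2.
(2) The probability of measuring |01> is 1/2 - sqrt(2)/4.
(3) |11> carries amplitude 0 in the final state.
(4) The final state's coefficient on |00> equals -sqrt(sqrt(2) + 2)/2.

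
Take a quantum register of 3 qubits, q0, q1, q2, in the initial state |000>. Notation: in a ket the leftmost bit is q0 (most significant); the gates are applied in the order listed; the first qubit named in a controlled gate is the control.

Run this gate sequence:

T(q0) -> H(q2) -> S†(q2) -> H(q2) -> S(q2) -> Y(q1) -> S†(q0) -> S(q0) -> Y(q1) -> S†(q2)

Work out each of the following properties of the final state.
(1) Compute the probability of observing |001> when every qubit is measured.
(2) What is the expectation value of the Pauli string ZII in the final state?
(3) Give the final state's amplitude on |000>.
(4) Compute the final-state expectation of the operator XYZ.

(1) Outcome |001> occurs with probability 1/2.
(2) The observable ZII averages to 1.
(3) The final state's coefficient on |000> equals 1/2 - I/2.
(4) In the final state, XYZ has expectation 0.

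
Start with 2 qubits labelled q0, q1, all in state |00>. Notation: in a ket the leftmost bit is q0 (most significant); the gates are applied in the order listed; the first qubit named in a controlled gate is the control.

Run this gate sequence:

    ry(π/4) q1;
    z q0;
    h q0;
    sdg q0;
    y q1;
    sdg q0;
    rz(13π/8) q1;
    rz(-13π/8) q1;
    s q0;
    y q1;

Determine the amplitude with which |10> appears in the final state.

|10> carries amplitude -I*sqrt(2*sqrt(2) + 4)/4 in the final state. Key observation: steps 5-10 multiply out to the identity, so the circuit reduces to the remaining gates.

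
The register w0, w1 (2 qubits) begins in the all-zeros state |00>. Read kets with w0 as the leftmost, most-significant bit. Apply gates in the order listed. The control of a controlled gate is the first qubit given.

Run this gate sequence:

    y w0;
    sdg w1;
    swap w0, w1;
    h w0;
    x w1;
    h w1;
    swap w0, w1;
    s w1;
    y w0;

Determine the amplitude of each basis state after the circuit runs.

After the circuit, the state carries amplitude 1/2 on |00>, I/2 on |01>, -1/2 on |10>, -I/2 on |11>.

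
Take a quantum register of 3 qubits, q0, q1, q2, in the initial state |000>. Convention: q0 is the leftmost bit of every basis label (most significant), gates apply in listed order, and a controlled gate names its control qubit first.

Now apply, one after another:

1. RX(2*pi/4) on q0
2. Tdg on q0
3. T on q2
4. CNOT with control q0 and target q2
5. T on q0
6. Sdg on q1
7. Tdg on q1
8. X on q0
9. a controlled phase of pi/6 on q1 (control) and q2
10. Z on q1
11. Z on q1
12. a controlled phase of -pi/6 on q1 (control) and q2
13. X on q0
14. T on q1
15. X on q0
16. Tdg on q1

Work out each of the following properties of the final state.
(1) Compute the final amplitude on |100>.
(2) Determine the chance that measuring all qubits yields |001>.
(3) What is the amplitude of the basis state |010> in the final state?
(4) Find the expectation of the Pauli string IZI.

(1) The final state's coefficient on |100> equals sqrt(2)/2.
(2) A full measurement returns |001> with probability 1/2.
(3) |010> carries amplitude 0 in the final state.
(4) The expectation value of IZI is 1.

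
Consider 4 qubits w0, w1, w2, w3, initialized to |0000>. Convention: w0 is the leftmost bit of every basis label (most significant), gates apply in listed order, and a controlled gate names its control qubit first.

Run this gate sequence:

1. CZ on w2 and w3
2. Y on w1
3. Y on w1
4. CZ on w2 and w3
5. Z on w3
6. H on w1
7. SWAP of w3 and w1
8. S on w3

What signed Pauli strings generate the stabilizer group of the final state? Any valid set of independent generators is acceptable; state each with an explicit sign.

The final state is stabilized by the group generated by +IIIY, +ZIII, +IZII, +IIZI; other independent generating sets are equally valid. Key observation: the block from step 1 through step 4 cancels to the identity and can be dropped.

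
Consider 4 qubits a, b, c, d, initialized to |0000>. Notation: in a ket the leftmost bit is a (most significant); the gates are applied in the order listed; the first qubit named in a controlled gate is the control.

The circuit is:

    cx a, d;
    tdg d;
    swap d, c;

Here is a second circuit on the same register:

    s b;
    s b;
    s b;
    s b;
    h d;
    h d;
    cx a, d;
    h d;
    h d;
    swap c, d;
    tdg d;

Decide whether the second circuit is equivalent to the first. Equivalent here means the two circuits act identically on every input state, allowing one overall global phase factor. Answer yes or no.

No — the two circuits implement different unitaries, even allowing a global phase.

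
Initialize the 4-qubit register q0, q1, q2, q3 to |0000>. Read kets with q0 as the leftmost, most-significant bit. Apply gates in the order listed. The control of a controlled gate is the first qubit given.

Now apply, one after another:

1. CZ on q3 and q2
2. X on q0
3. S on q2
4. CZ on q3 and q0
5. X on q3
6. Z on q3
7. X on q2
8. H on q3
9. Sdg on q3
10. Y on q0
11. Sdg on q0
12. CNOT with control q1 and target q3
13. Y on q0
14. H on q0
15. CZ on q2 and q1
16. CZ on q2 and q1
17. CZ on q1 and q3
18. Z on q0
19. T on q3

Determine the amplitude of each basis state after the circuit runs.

The final amplitudes are -1/2 on |0010>, -exp(3*I*pi/4)/2 on |0011>, -1/2 on |1010>, -exp(3*I*pi/4)/2 on |1011>, and 0 on every other basis state.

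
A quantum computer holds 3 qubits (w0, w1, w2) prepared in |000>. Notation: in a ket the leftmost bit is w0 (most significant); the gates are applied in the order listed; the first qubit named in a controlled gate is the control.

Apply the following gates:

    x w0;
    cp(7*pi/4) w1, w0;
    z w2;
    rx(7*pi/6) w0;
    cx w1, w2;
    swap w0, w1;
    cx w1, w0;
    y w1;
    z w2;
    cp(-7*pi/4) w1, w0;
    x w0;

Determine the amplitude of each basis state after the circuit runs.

The resulting statevector has amplitude I*(-sqrt(2) + sqrt(6))/4 on |000>, sqrt(2)/4 + sqrt(6)/4 on |110>, and 0 on every other basis state.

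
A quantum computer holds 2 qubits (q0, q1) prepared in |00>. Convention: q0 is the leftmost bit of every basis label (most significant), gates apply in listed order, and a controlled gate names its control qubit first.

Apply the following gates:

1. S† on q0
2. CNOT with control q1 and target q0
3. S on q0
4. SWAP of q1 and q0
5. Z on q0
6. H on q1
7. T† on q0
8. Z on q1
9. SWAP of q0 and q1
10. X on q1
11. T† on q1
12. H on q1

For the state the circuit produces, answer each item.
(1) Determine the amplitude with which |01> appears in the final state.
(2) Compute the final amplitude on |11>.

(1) The amplitude on |01> is exp(3*I*pi/4)/2.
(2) The amplitude on |11> is -exp(3*I*pi/4)/2.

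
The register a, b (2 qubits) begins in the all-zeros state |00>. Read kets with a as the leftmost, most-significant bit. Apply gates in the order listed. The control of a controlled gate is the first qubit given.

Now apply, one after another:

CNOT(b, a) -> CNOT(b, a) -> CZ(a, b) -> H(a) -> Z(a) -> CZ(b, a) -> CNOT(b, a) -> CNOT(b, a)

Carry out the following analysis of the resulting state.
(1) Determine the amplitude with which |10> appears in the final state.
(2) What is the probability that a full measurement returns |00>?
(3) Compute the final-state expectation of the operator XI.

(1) |10> carries amplitude -sqrt(2)/2 in the final state.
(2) The probability of measuring |00> is 1/2.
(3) The expectation value of XI is -1.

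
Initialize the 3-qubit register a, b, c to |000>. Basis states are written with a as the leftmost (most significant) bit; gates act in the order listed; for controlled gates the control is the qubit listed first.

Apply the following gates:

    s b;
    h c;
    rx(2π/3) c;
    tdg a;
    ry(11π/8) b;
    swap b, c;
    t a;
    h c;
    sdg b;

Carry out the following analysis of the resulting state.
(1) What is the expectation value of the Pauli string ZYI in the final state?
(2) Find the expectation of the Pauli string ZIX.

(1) In the final state, ZYI has expectation -1.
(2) In the final state, ZIX has expectation -sqrt(2 - sqrt(2))/2.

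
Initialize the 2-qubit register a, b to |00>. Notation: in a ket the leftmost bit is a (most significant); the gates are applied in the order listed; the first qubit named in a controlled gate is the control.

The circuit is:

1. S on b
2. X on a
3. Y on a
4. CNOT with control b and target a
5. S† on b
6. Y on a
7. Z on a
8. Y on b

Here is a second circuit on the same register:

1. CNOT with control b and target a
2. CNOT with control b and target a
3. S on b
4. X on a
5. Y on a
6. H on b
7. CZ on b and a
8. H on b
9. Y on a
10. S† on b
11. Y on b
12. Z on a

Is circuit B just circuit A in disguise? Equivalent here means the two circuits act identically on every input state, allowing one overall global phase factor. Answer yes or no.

No: there is an input state on which the two circuits produce genuinely different outputs (not merely differing by a phase).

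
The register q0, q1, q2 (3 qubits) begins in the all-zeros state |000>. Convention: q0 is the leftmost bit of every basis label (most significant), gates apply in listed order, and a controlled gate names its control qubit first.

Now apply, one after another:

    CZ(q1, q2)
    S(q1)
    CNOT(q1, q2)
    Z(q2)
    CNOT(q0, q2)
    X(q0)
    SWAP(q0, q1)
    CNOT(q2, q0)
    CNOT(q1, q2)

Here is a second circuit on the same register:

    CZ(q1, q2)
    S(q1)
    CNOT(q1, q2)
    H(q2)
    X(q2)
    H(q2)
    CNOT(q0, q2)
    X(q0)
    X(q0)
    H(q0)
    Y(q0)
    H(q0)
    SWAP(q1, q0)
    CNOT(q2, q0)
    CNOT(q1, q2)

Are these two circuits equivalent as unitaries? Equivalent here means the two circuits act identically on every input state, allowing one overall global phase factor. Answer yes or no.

No — the two circuits implement different unitaries, even allowing a global phase.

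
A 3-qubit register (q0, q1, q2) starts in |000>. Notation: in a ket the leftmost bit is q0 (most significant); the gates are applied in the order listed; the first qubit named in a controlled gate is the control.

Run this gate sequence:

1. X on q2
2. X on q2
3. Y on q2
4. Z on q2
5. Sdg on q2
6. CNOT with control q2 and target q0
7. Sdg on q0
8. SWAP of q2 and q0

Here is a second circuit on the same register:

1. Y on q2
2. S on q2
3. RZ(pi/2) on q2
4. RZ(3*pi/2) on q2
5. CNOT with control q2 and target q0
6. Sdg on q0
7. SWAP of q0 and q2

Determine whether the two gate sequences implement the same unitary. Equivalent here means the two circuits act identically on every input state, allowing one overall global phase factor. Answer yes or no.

Yes: on every input state the two circuits agree up to one overall phase factor.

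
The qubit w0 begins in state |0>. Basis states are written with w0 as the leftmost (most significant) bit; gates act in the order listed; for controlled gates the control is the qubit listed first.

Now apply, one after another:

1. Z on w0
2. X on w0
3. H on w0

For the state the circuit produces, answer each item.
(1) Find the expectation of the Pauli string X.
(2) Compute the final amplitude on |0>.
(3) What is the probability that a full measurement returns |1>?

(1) The expectation value of X is -1.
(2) |0> carries amplitude sqrt(2)/2 in the final state.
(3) The probability of measuring |1> is 1/2.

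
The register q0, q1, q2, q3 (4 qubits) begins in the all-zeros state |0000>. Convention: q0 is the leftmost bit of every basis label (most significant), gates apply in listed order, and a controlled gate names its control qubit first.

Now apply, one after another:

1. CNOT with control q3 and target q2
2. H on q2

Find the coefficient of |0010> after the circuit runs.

The final state's coefficient on |0010> equals sqrt(2)/2.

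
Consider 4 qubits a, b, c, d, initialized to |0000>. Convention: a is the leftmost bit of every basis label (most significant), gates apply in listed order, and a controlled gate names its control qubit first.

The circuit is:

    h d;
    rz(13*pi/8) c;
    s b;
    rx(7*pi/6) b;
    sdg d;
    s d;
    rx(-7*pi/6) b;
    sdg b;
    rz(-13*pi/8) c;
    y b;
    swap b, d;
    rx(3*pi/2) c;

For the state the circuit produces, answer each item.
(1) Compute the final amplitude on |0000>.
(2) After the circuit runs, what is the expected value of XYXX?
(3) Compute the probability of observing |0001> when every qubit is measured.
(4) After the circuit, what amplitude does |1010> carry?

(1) The amplitude on |0000> is 0.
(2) In the final state, XYXX has expectation 0.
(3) Outcome |0001> occurs with probability 1/4.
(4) |1010> carries amplitude 0 in the final state.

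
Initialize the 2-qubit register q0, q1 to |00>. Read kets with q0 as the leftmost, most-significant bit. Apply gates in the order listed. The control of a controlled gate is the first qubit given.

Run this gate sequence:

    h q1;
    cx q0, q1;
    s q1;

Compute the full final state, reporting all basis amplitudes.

The final amplitudes are sqrt(2)/2 on |00>, sqrt(2)*I/2 on |01>, 0 on |10>, 0 on |11>.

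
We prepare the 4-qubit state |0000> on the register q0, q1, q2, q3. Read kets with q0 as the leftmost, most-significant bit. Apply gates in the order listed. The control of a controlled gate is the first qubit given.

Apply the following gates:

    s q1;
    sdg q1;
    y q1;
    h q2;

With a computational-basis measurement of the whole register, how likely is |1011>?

The probability of measuring |1011> is 0.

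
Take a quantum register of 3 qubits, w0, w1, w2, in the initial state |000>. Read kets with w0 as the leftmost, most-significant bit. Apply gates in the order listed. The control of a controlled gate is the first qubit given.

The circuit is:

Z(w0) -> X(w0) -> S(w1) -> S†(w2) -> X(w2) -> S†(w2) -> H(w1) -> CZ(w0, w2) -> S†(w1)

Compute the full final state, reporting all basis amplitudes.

The resulting statevector has amplitude sqrt(2)*I/2 on |101>, sqrt(2)/2 on |111>, and 0 on every other basis state.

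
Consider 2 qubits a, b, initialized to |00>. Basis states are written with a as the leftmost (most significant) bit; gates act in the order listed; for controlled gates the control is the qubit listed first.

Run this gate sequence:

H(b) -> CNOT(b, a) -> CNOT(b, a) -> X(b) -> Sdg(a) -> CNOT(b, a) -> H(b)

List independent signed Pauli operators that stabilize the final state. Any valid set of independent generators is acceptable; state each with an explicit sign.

The stabilizer group can be generated by +XZ, +ZX, among other valid generating sets.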